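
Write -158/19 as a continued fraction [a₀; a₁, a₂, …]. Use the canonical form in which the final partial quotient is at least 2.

⌊-158/19⌋ = -9, remainder 13
⌊19/13⌋ = 1, remainder 6
⌊13/6⌋ = 2, remainder 1
⌊6/1⌋ = 6, remainder 0

[-9; 1, 2, 6]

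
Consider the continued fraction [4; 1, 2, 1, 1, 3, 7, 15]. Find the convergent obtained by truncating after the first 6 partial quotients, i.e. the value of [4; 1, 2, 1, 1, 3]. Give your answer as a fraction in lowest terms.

118/25

a_0 = 4: 4/1
a_1 = 1: 5/1
a_2 = 2: 14/3
a_3 = 1: 19/4
a_4 = 1: 33/7
a_5 = 3: 118/25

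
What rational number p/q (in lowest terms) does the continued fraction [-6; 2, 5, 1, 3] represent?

-277/50

Start with 3.
1 + 1/(3/1) = 1 + 1/3 = 4/3
5 + 1/(4/3) = 5 + 3/4 = 23/4
2 + 1/(23/4) = 2 + 4/23 = 50/23
-6 + 1/(50/23) = -6 + 23/50 = -277/50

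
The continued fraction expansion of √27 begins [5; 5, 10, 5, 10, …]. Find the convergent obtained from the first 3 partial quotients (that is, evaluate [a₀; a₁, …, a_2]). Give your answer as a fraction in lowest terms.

265/51

Start with 10.
5 + 1/(10/1) = 5 + 1/10 = 51/10
5 + 1/(51/10) = 5 + 10/51 = 265/51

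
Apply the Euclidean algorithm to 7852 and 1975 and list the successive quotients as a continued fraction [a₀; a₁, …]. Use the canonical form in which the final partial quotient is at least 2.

[3; 1, 40, 6, 1, 6]

⌊7852/1975⌋ = 3, remainder 1927
⌊1975/1927⌋ = 1, remainder 48
⌊1927/48⌋ = 40, remainder 7
⌊48/7⌋ = 6, remainder 6
⌊7/6⌋ = 1, remainder 1
⌊6/1⌋ = 6, remainder 0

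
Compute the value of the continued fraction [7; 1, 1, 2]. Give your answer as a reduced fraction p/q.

a_0 = 7: 7/1
a_1 = 1: 8/1
a_2 = 1: 15/2
a_3 = 2: 38/5

38/5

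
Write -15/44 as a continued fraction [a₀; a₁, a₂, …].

[-1; 1, 1, 1, 14]

⌊-15/44⌋ = -1, remainder 29
⌊44/29⌋ = 1, remainder 15
⌊29/15⌋ = 1, remainder 14
⌊15/14⌋ = 1, remainder 1
⌊14/1⌋ = 14, remainder 0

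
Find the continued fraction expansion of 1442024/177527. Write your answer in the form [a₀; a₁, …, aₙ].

1442024 ÷ 177527 → quotient 8, remainder 21808
177527 ÷ 21808 → quotient 8, remainder 3063
21808 ÷ 3063 → quotient 7, remainder 367
3063 ÷ 367 → quotient 8, remainder 127
367 ÷ 127 → quotient 2, remainder 113
127 ÷ 113 → quotient 1, remainder 14
113 ÷ 14 → quotient 8, remainder 1
14 ÷ 1 → quotient 14, remainder 0

[8; 8, 7, 8, 2, 1, 8, 14]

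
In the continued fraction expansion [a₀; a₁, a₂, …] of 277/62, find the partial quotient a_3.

4

Apply division with remainder until the remainder is 0:
⌊277/62⌋ = 4, remainder 29
⌊62/29⌋ = 2, remainder 4
⌊29/4⌋ = 7, remainder 1
⌊4/1⌋ = 4, remainder 0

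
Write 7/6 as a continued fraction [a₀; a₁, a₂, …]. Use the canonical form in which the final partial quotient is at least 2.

[1; 6]

Repeatedly divide and take the remainder:
⌊7/6⌋ = 1, remainder 1
⌊6/1⌋ = 6, remainder 0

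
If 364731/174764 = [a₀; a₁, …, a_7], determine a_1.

11

⌊364731/174764⌋ = 2, remainder 15203
⌊174764/15203⌋ = 11, remainder 7531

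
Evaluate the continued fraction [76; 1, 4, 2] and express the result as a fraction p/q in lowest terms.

Start with 2.
4 + 1/(2/1) = 4 + 1/2 = 9/2
1 + 1/(9/2) = 1 + 2/9 = 11/9
76 + 1/(11/9) = 76 + 9/11 = 845/11

845/11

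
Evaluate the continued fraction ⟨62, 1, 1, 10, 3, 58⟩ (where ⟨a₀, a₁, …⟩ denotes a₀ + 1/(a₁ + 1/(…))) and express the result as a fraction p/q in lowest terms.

Start with 58.
3 + 1/(58/1) = 3 + 1/58 = 175/58
10 + 1/(175/58) = 10 + 58/175 = 1808/175
1 + 1/(1808/175) = 1 + 175/1808 = 1983/1808
1 + 1/(1983/1808) = 1 + 1808/1983 = 3791/1983
62 + 1/(3791/1983) = 62 + 1983/3791 = 237025/3791

237025/3791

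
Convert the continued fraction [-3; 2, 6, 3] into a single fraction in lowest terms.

Collapse the nested fraction from the inside out:
Start with 3.
6 + 1/(3/1) = 6 + 1/3 = 19/3
2 + 1/(19/3) = 2 + 3/19 = 41/19
-3 + 1/(41/19) = -3 + 19/41 = -104/41

-104/41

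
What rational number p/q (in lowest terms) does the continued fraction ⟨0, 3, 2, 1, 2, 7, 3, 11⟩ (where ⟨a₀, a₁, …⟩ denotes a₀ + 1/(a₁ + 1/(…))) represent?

2094/7063

Use the convergent recurrence hₖ = aₖ·hₖ₋₁ + hₖ₋₂ (and likewise for the denominators kₖ):
a_0 = 0: 0/1
a_1 = 3: 1/3
a_2 = 2: 2/7
a_3 = 1: 3/10
a_4 = 2: 8/27
a_5 = 7: 59/199
a_6 = 3: 185/624
a_7 = 11: 2094/7063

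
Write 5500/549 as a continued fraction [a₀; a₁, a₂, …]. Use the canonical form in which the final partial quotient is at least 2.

5500 ÷ 549 → quotient 10, remainder 10
549 ÷ 10 → quotient 54, remainder 9
10 ÷ 9 → quotient 1, remainder 1
9 ÷ 1 → quotient 9, remainder 0

[10; 54, 1, 9]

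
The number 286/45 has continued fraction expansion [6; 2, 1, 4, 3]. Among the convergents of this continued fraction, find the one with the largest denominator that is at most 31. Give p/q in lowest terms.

List convergents until the denominator exceeds the bound:
a_0 = 6: 6/1  (≤ bound)
a_1 = 2: 13/2  (≤ bound)
a_2 = 1: 19/3  (≤ bound)
a_3 = 4: 89/14  (≤ bound)
a_4 = 3: 286/45  (> 31, stop)

89/14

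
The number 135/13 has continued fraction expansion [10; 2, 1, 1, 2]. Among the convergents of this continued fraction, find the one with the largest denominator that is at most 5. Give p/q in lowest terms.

52/5

List convergents until the denominator exceeds the bound:
a_0 = 10: 10/1  (≤ bound)
a_1 = 2: 21/2  (≤ bound)
a_2 = 1: 31/3  (≤ bound)
a_3 = 1: 52/5  (≤ bound)
a_4 = 2: 135/13  (> 5, stop)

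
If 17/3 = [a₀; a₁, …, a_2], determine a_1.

1

⌊17/3⌋ = 5, remainder 2
⌊3/2⌋ = 1, remainder 1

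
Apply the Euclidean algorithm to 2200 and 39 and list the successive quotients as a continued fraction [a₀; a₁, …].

Repeatedly divide and take the remainder:
2200 = 56·39 + 16, so a_0 = 56
39 = 2·16 + 7, so a_1 = 2
16 = 2·7 + 2, so a_2 = 2
7 = 3·2 + 1, so a_3 = 3
2 = 2·1 + 0, so a_4 = 2

[56; 2, 2, 3, 2]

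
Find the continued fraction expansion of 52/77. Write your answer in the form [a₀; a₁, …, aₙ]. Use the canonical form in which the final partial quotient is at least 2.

[0; 1, 2, 12, 2]

52 = 0·77 + 52, so a_0 = 0
77 = 1·52 + 25, so a_1 = 1
52 = 2·25 + 2, so a_2 = 2
25 = 12·2 + 1, so a_3 = 12
2 = 2·1 + 0, so a_4 = 2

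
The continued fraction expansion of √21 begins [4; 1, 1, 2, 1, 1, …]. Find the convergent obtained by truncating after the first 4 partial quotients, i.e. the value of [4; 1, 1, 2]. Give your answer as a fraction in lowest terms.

23/5

a_0 = 4: 4/1
a_1 = 1: 5/1
a_2 = 1: 9/2
a_3 = 2: 23/5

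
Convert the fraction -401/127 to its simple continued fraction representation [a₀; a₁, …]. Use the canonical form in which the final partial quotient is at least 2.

[-4; 1, 5, 2, 1, 6]

Repeatedly divide and take the remainder:
-401 = -4·127 + 107, so a_0 = -4
127 = 1·107 + 20, so a_1 = 1
107 = 5·20 + 7, so a_2 = 5
20 = 2·7 + 6, so a_3 = 2
7 = 1·6 + 1, so a_4 = 1
6 = 6·1 + 0, so a_5 = 6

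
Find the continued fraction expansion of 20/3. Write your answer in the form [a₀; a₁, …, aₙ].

[6; 1, 2]

Repeatedly divide and take the remainder:
20 ÷ 3 → quotient 6, remainder 2
3 ÷ 2 → quotient 1, remainder 1
2 ÷ 1 → quotient 2, remainder 0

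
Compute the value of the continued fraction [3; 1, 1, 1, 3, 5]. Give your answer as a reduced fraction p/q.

a_0 = 3: 3/1
a_1 = 1: 4/1
a_2 = 1: 7/2
a_3 = 1: 11/3
a_4 = 3: 40/11
a_5 = 5: 211/58

211/58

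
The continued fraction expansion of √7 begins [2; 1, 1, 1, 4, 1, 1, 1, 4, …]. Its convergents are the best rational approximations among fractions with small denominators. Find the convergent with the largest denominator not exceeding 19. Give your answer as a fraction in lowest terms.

a_0 = 2: 2/1  (≤ bound)
a_1 = 1: 3/1  (≤ bound)
a_2 = 1: 5/2  (≤ bound)
a_3 = 1: 8/3  (≤ bound)
a_4 = 4: 37/14  (≤ bound)
a_5 = 1: 45/17  (≤ bound)
a_6 = 1: 82/31  (> 19, stop)

45/17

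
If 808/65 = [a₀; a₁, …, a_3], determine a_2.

3

Apply division with remainder until the remainder is 0:
⌊808/65⌋ = 12, remainder 28
⌊65/28⌋ = 2, remainder 9
⌊28/9⌋ = 3, remainder 1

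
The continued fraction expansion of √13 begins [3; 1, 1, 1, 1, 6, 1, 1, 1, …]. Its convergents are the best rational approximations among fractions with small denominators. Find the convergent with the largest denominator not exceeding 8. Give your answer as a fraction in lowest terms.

18/5

List convergents until the denominator exceeds the bound:
a_0 = 3: 3/1  (≤ bound)
a_1 = 1: 4/1  (≤ bound)
a_2 = 1: 7/2  (≤ bound)
a_3 = 1: 11/3  (≤ bound)
a_4 = 1: 18/5  (≤ bound)
a_5 = 6: 119/33  (> 8, stop)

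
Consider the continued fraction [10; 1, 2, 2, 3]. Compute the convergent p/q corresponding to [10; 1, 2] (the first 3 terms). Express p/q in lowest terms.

32/3

a_0 = 10: 10/1
a_1 = 1: 11/1
a_2 = 2: 32/3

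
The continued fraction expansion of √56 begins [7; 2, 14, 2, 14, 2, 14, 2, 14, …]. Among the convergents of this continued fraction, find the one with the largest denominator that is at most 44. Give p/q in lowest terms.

217/29

a_0 = 7: 7/1  (≤ bound)
a_1 = 2: 15/2  (≤ bound)
a_2 = 14: 217/29  (≤ bound)
a_3 = 2: 449/60  (> 44, stop)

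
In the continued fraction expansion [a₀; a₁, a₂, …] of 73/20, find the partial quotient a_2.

⌊73/20⌋ = 3, remainder 13
⌊20/13⌋ = 1, remainder 7
⌊13/7⌋ = 1, remainder 6

1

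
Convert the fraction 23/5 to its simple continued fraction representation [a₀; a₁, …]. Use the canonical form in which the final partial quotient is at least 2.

[4; 1, 1, 2]

23 ÷ 5 → quotient 4, remainder 3
5 ÷ 3 → quotient 1, remainder 2
3 ÷ 2 → quotient 1, remainder 1
2 ÷ 1 → quotient 2, remainder 0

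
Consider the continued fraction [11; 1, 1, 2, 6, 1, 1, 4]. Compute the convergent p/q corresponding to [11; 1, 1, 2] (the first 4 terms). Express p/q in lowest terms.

58/5

Build up convergents one term at a time:
a_0 = 11: 11/1
a_1 = 1: 12/1
a_2 = 1: 23/2
a_3 = 2: 58/5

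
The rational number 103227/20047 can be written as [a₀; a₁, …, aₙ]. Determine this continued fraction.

⌊103227/20047⌋ = 5, remainder 2992
⌊20047/2992⌋ = 6, remainder 2095
⌊2992/2095⌋ = 1, remainder 897
⌊2095/897⌋ = 2, remainder 301
⌊897/301⌋ = 2, remainder 295
⌊301/295⌋ = 1, remainder 6
⌊295/6⌋ = 49, remainder 1
⌊6/1⌋ = 6, remainder 0

[5; 6, 1, 2, 2, 1, 49, 6]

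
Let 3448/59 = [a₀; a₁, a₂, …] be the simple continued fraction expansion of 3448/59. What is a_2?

3448 = 58·59 + 26, so a_0 = 58
59 = 2·26 + 7, so a_1 = 2
26 = 3·7 + 5, so a_2 = 3

3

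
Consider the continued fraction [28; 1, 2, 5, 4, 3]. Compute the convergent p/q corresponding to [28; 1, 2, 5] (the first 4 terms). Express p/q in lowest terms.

459/16

a_0 = 28: 28/1
a_1 = 1: 29/1
a_2 = 2: 86/3
a_3 = 5: 459/16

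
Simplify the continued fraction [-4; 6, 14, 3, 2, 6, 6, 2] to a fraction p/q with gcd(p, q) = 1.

-199253/51953

Build up convergents one term at a time:
a_0 = -4: -4/1
a_1 = 6: -23/6
a_2 = 14: -326/85
a_3 = 3: -1001/261
a_4 = 2: -2328/607
a_5 = 6: -14969/3903
a_6 = 6: -92142/24025
a_7 = 2: -199253/51953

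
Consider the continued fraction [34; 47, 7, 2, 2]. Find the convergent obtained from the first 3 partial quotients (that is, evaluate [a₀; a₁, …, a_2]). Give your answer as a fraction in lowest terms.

Use the convergent recurrence hₖ = aₖ·hₖ₋₁ + hₖ₋₂ (and likewise for the denominators kₖ):
a_0 = 34: 34/1
a_1 = 47: 1599/47
a_2 = 7: 11227/330

11227/330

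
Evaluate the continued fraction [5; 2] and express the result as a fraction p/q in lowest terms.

Starting at the tail and folding back:
Start with 2.
5 + 1/(2/1) = 5 + 1/2 = 11/2

11/2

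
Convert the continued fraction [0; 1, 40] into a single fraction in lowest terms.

40/41

Work from the innermost term outward:
Start with 40.
1 + 1/(40/1) = 1 + 1/40 = 41/40
0 + 1/(41/40) = 0 + 40/41 = 40/41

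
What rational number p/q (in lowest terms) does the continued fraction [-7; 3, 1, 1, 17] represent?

Build up convergents one term at a time:
a_0 = -7: -7/1
a_1 = 3: -20/3
a_2 = 1: -27/4
a_3 = 1: -47/7
a_4 = 17: -826/123

-826/123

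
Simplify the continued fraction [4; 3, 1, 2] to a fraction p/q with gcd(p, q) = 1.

a_0 = 4: 4/1
a_1 = 3: 13/3
a_2 = 1: 17/4
a_3 = 2: 47/11

47/11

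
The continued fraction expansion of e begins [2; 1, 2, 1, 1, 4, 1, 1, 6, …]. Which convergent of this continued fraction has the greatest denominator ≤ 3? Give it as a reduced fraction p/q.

8/3

a_0 = 2: 2/1  (≤ bound)
a_1 = 1: 3/1  (≤ bound)
a_2 = 2: 8/3  (≤ bound)
a_3 = 1: 11/4  (> 3, stop)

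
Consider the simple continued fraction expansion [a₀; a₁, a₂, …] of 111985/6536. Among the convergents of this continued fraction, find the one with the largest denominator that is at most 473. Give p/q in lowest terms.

4746/277

List convergents until the denominator exceeds the bound:
a_0 = 17: 17/1  (≤ bound)
a_1 = 7: 120/7  (≤ bound)
a_2 = 2: 257/15  (≤ bound)
a_3 = 18: 4746/277  (≤ bound)
a_4 = 2: 9749/569  (> 473, stop)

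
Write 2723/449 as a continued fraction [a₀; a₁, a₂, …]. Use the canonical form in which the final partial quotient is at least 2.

[6; 15, 2, 14]

2723 ÷ 449 → quotient 6, remainder 29
449 ÷ 29 → quotient 15, remainder 14
29 ÷ 14 → quotient 2, remainder 1
14 ÷ 1 → quotient 14, remainder 0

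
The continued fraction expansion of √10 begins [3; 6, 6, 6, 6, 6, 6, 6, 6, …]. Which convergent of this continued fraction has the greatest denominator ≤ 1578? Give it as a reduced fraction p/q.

4443/1405

a_0 = 3: 3/1  (≤ bound)
a_1 = 6: 19/6  (≤ bound)
a_2 = 6: 117/37  (≤ bound)
a_3 = 6: 721/228  (≤ bound)
a_4 = 6: 4443/1405  (≤ bound)
a_5 = 6: 27379/8658  (> 1578, stop)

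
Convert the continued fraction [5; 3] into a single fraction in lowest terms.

16/3

a_0 = 5: 5/1
a_1 = 3: 16/3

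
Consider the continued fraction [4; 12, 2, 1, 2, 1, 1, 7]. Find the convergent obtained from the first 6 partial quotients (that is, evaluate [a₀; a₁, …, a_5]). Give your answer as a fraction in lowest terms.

Start with 1.
2 + 1/(1/1) = 2 + 1/1 = 3/1
1 + 1/(3/1) = 1 + 1/3 = 4/3
2 + 1/(4/3) = 2 + 3/4 = 11/4
12 + 1/(11/4) = 12 + 4/11 = 136/11
4 + 1/(136/11) = 4 + 11/136 = 555/136

555/136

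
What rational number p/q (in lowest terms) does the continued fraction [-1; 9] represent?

-8/9

Start with 9.
-1 + 1/(9/1) = -1 + 1/9 = -8/9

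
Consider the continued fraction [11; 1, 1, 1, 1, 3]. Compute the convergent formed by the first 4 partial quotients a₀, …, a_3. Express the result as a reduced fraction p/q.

Starting at the tail and folding back:
Start with 1.
1 + 1/(1/1) = 1 + 1/1 = 2/1
1 + 1/(2/1) = 1 + 1/2 = 3/2
11 + 1/(3/2) = 11 + 2/3 = 35/3

35/3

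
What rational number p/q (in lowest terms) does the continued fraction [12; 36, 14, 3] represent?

a_0 = 12: 12/1
a_1 = 36: 433/36
a_2 = 14: 6074/505
a_3 = 3: 18655/1551

18655/1551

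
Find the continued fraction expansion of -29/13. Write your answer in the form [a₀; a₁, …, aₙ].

[-3; 1, 3, 3]

Run the Euclidean algorithm, recording each quotient:
-29 ÷ 13 → quotient -3, remainder 10
13 ÷ 10 → quotient 1, remainder 3
10 ÷ 3 → quotient 3, remainder 1
3 ÷ 1 → quotient 3, remainder 0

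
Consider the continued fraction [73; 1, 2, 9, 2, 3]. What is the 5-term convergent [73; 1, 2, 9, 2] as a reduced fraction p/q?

Start with 2.
9 + 1/(2/1) = 9 + 1/2 = 19/2
2 + 1/(19/2) = 2 + 2/19 = 40/19
1 + 1/(40/19) = 1 + 19/40 = 59/40
73 + 1/(59/40) = 73 + 40/59 = 4347/59

4347/59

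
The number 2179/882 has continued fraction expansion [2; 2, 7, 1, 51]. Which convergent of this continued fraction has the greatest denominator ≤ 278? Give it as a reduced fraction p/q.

a_0 = 2: 2/1  (≤ bound)
a_1 = 2: 5/2  (≤ bound)
a_2 = 7: 37/15  (≤ bound)
a_3 = 1: 42/17  (≤ bound)
a_4 = 51: 2179/882  (> 278, stop)

42/17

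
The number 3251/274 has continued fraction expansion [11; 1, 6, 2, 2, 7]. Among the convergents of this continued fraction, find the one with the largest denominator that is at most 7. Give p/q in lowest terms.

83/7

List convergents until the denominator exceeds the bound:
a_0 = 11: 11/1  (≤ bound)
a_1 = 1: 12/1  (≤ bound)
a_2 = 6: 83/7  (≤ bound)
a_3 = 2: 178/15  (> 7, stop)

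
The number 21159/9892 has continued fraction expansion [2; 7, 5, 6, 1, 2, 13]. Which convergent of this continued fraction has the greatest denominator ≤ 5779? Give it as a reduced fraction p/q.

List convergents until the denominator exceeds the bound:
a_0 = 2: 2/1  (≤ bound)
a_1 = 7: 15/7  (≤ bound)
a_2 = 5: 77/36  (≤ bound)
a_3 = 6: 477/223  (≤ bound)
a_4 = 1: 554/259  (≤ bound)
a_5 = 2: 1585/741  (≤ bound)
a_6 = 13: 21159/9892  (> 5779, stop)

1585/741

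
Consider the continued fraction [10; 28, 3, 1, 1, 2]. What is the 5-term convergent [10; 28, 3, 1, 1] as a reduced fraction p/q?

1987/198

Start with 1.
1 + 1/(1/1) = 1 + 1/1 = 2/1
3 + 1/(2/1) = 3 + 1/2 = 7/2
28 + 1/(7/2) = 28 + 2/7 = 198/7
10 + 1/(198/7) = 10 + 7/198 = 1987/198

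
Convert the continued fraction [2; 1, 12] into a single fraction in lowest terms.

a_0 = 2: 2/1
a_1 = 1: 3/1
a_2 = 12: 38/13

38/13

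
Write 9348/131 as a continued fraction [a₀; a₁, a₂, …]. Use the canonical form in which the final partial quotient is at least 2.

Apply division with remainder until the remainder is 0:
9348 = 71·131 + 47, so a_0 = 71
131 = 2·47 + 37, so a_1 = 2
47 = 1·37 + 10, so a_2 = 1
37 = 3·10 + 7, so a_3 = 3
10 = 1·7 + 3, so a_4 = 1
7 = 2·3 + 1, so a_5 = 2
3 = 3·1 + 0, so a_6 = 3

[71; 2, 1, 3, 1, 2, 3]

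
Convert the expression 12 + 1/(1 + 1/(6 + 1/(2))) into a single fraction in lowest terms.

193/15

a_0 = 12: 12/1
a_1 = 1: 13/1
a_2 = 6: 90/7
a_3 = 2: 193/15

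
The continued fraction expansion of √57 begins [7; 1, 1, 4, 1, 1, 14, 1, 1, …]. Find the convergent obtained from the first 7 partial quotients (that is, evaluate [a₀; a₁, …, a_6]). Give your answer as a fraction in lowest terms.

2197/291

Build up convergents one term at a time:
a_0 = 7: 7/1
a_1 = 1: 8/1
a_2 = 1: 15/2
a_3 = 4: 68/9
a_4 = 1: 83/11
a_5 = 1: 151/20
a_6 = 14: 2197/291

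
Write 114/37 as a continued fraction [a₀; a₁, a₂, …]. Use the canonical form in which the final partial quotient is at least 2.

114 = 3·37 + 3, so a_0 = 3
37 = 12·3 + 1, so a_1 = 12
3 = 3·1 + 0, so a_2 = 3

[3; 12, 3]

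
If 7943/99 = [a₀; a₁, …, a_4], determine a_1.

Apply division with remainder until the remainder is 0:
⌊7943/99⌋ = 80, remainder 23
⌊99/23⌋ = 4, remainder 7

4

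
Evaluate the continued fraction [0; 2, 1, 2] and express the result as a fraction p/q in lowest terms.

3/8

Compute successive convergents:
a_0 = 0: 0/1
a_1 = 2: 1/2
a_2 = 1: 1/3
a_3 = 2: 3/8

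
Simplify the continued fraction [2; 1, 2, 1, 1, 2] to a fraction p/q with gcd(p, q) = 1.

49/18

Use the convergent recurrence hₖ = aₖ·hₖ₋₁ + hₖ₋₂ (and likewise for the denominators kₖ):
a_0 = 2: 2/1
a_1 = 1: 3/1
a_2 = 2: 8/3
a_3 = 1: 11/4
a_4 = 1: 19/7
a_5 = 2: 49/18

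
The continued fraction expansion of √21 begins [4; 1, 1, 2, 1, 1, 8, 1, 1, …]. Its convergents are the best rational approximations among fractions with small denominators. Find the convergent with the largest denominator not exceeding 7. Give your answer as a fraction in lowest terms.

32/7

List convergents until the denominator exceeds the bound:
a_0 = 4: 4/1  (≤ bound)
a_1 = 1: 5/1  (≤ bound)
a_2 = 1: 9/2  (≤ bound)
a_3 = 2: 23/5  (≤ bound)
a_4 = 1: 32/7  (≤ bound)
a_5 = 1: 55/12  (> 7, stop)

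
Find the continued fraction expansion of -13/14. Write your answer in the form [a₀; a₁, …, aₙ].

-13 = -1·14 + 1, so a_0 = -1
14 = 14·1 + 0, so a_1 = 14

[-1; 14]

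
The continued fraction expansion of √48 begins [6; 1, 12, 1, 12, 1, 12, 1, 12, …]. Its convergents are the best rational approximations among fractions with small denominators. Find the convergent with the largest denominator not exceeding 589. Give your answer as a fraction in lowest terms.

List convergents until the denominator exceeds the bound:
a_0 = 6: 6/1  (≤ bound)
a_1 = 1: 7/1  (≤ bound)
a_2 = 12: 90/13  (≤ bound)
a_3 = 1: 97/14  (≤ bound)
a_4 = 12: 1254/181  (≤ bound)
a_5 = 1: 1351/195  (≤ bound)
a_6 = 12: 17466/2521  (> 589, stop)

1351/195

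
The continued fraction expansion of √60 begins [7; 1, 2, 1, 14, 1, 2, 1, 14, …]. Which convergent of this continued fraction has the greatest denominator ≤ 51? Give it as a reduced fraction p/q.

a_0 = 7: 7/1  (≤ bound)
a_1 = 1: 8/1  (≤ bound)
a_2 = 2: 23/3  (≤ bound)
a_3 = 1: 31/4  (≤ bound)
a_4 = 14: 457/59  (> 51, stop)

31/4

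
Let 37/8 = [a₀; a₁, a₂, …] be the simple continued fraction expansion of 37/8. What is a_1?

⌊37/8⌋ = 4, remainder 5
⌊8/5⌋ = 1, remainder 3

1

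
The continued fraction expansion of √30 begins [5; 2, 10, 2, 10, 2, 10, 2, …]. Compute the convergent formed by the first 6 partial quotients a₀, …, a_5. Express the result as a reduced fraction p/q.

Start with 2.
10 + 1/(2/1) = 10 + 1/2 = 21/2
2 + 1/(21/2) = 2 + 2/21 = 44/21
10 + 1/(44/21) = 10 + 21/44 = 461/44
2 + 1/(461/44) = 2 + 44/461 = 966/461
5 + 1/(966/461) = 5 + 461/966 = 5291/966

5291/966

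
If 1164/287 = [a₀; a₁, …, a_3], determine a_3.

Apply division with remainder until the remainder is 0:
1164 = 4·287 + 16, so a_0 = 4
287 = 17·16 + 15, so a_1 = 17
16 = 1·15 + 1, so a_2 = 1
15 = 15·1 + 0, so a_3 = 15

15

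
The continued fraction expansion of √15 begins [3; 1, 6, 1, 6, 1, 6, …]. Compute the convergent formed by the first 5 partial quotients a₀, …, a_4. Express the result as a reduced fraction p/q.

213/55

Build up convergents one term at a time:
a_0 = 3: 3/1
a_1 = 1: 4/1
a_2 = 6: 27/7
a_3 = 1: 31/8
a_4 = 6: 213/55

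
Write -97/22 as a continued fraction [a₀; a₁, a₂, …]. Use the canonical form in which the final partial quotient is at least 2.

[-5; 1, 1, 2, 4]

Apply division with remainder until the remainder is 0:
⌊-97/22⌋ = -5, remainder 13
⌊22/13⌋ = 1, remainder 9
⌊13/9⌋ = 1, remainder 4
⌊9/4⌋ = 2, remainder 1
⌊4/1⌋ = 4, remainder 0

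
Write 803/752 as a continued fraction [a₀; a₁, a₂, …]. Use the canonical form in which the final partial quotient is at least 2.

[1; 14, 1, 2, 1, 12]

Apply division with remainder until the remainder is 0:
⌊803/752⌋ = 1, remainder 51
⌊752/51⌋ = 14, remainder 38
⌊51/38⌋ = 1, remainder 13
⌊38/13⌋ = 2, remainder 12
⌊13/12⌋ = 1, remainder 1
⌊12/1⌋ = 12, remainder 0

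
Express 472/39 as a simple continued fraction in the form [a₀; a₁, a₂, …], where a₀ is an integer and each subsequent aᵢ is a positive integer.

[12; 9, 1, 3]

472 ÷ 39 → quotient 12, remainder 4
39 ÷ 4 → quotient 9, remainder 3
4 ÷ 3 → quotient 1, remainder 1
3 ÷ 1 → quotient 3, remainder 0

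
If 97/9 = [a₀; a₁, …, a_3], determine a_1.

Run the Euclidean algorithm, recording each quotient:
⌊97/9⌋ = 10, remainder 7
⌊9/7⌋ = 1, remainder 2

1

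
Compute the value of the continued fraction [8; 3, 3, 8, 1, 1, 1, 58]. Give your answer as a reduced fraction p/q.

130975/15778

a_0 = 8: 8/1
a_1 = 3: 25/3
a_2 = 3: 83/10
a_3 = 8: 689/83
a_4 = 1: 772/93
a_5 = 1: 1461/176
a_6 = 1: 2233/269
a_7 = 58: 130975/15778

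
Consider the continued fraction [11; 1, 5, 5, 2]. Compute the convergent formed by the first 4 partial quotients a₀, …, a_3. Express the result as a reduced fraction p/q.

Work from the innermost term outward:
Start with 5.
5 + 1/(5/1) = 5 + 1/5 = 26/5
1 + 1/(26/5) = 1 + 5/26 = 31/26
11 + 1/(31/26) = 11 + 26/31 = 367/31

367/31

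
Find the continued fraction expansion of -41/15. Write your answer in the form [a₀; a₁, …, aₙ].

-41 ÷ 15 → quotient -3, remainder 4
15 ÷ 4 → quotient 3, remainder 3
4 ÷ 3 → quotient 1, remainder 1
3 ÷ 1 → quotient 3, remainder 0

[-3; 3, 1, 3]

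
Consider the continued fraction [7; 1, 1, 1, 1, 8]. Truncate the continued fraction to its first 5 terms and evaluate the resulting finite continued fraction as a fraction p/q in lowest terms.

Start with 1.
1 + 1/(1/1) = 1 + 1/1 = 2/1
1 + 1/(2/1) = 1 + 1/2 = 3/2
1 + 1/(3/2) = 1 + 2/3 = 5/3
7 + 1/(5/3) = 7 + 3/5 = 38/5

38/5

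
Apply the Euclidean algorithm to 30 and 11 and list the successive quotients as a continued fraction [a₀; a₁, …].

Run the Euclidean algorithm, recording each quotient:
30 = 2·11 + 8, so a_0 = 2
11 = 1·8 + 3, so a_1 = 1
8 = 2·3 + 2, so a_2 = 2
3 = 1·2 + 1, so a_3 = 1
2 = 2·1 + 0, so a_4 = 2

[2; 1, 2, 1, 2]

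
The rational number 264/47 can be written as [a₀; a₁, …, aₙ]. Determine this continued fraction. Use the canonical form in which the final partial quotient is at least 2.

Repeatedly divide and take the remainder:
264 = 5·47 + 29, so a_0 = 5
47 = 1·29 + 18, so a_1 = 1
29 = 1·18 + 11, so a_2 = 1
18 = 1·11 + 7, so a_3 = 1
11 = 1·7 + 4, so a_4 = 1
7 = 1·4 + 3, so a_5 = 1
4 = 1·3 + 1, so a_6 = 1
3 = 3·1 + 0, so a_7 = 3

[5; 1, 1, 1, 1, 1, 1, 3]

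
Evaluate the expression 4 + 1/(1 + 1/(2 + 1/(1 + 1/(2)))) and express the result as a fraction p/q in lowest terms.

52/11

Build up convergents one term at a time:
a_0 = 4: 4/1
a_1 = 1: 5/1
a_2 = 2: 14/3
a_3 = 1: 19/4
a_4 = 2: 52/11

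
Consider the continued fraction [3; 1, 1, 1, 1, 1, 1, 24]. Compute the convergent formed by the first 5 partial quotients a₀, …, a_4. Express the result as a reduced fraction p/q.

18/5

Work from the innermost term outward:
Start with 1.
1 + 1/(1/1) = 1 + 1/1 = 2/1
1 + 1/(2/1) = 1 + 1/2 = 3/2
1 + 1/(3/2) = 1 + 2/3 = 5/3
3 + 1/(5/3) = 3 + 3/5 = 18/5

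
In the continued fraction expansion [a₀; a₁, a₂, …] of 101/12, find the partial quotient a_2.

Repeatedly divide and take the remainder:
101 ÷ 12 → quotient 8, remainder 5
12 ÷ 5 → quotient 2, remainder 2
5 ÷ 2 → quotient 2, remainder 1

2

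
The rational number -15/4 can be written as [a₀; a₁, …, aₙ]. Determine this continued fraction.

[-4; 4]

Apply division with remainder until the remainder is 0:
-15 = -4·4 + 1, so a_0 = -4
4 = 4·1 + 0, so a_1 = 4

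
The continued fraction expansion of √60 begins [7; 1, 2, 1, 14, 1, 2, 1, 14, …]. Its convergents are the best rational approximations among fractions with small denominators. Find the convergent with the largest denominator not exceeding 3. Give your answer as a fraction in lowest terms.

23/3

List convergents until the denominator exceeds the bound:
a_0 = 7: 7/1  (≤ bound)
a_1 = 1: 8/1  (≤ bound)
a_2 = 2: 23/3  (≤ bound)
a_3 = 1: 31/4  (> 3, stop)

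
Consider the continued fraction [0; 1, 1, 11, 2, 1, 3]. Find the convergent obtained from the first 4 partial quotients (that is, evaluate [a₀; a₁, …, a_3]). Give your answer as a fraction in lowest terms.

12/23

a_0 = 0: 0/1
a_1 = 1: 1/1
a_2 = 1: 1/2
a_3 = 11: 12/23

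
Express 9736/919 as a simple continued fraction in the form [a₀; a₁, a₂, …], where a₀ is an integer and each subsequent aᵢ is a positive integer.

[10; 1, 1, 2, 6, 2, 2, 5]

⌊9736/919⌋ = 10, remainder 546
⌊919/546⌋ = 1, remainder 373
⌊546/373⌋ = 1, remainder 173
⌊373/173⌋ = 2, remainder 27
⌊173/27⌋ = 6, remainder 11
⌊27/11⌋ = 2, remainder 5
⌊11/5⌋ = 2, remainder 1
⌊5/1⌋ = 5, remainder 0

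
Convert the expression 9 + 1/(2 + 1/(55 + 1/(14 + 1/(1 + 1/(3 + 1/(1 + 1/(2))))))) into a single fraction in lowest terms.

Starting at the tail and folding back:
Start with 2.
1 + 1/(2/1) = 1 + 1/2 = 3/2
3 + 1/(3/2) = 3 + 2/3 = 11/3
1 + 1/(11/3) = 1 + 3/11 = 14/11
14 + 1/(14/11) = 14 + 11/14 = 207/14
55 + 1/(207/14) = 55 + 14/207 = 11399/207
2 + 1/(11399/207) = 2 + 207/11399 = 23005/11399
9 + 1/(23005/11399) = 9 + 11399/23005 = 218444/23005

218444/23005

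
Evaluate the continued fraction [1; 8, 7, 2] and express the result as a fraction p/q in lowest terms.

137/122

Compute successive convergents:
a_0 = 1: 1/1
a_1 = 8: 9/8
a_2 = 7: 64/57
a_3 = 2: 137/122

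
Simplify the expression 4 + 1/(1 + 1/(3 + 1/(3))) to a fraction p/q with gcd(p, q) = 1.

62/13

Start with 3.
3 + 1/(3/1) = 3 + 1/3 = 10/3
1 + 1/(10/3) = 1 + 3/10 = 13/10
4 + 1/(13/10) = 4 + 10/13 = 62/13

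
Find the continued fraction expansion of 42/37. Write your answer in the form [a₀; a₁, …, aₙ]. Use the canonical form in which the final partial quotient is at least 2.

42 = 1·37 + 5, so a_0 = 1
37 = 7·5 + 2, so a_1 = 7
5 = 2·2 + 1, so a_2 = 2
2 = 2·1 + 0, so a_3 = 2

[1; 7, 2, 2]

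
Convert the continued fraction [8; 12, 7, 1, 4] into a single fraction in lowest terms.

Start with 4.
1 + 1/(4/1) = 1 + 1/4 = 5/4
7 + 1/(5/4) = 7 + 4/5 = 39/5
12 + 1/(39/5) = 12 + 5/39 = 473/39
8 + 1/(473/39) = 8 + 39/473 = 3823/473

3823/473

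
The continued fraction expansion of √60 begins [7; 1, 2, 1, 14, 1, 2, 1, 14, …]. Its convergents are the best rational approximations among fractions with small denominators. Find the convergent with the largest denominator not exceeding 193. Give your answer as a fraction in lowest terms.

List convergents until the denominator exceeds the bound:
a_0 = 7: 7/1  (≤ bound)
a_1 = 1: 8/1  (≤ bound)
a_2 = 2: 23/3  (≤ bound)
a_3 = 1: 31/4  (≤ bound)
a_4 = 14: 457/59  (≤ bound)
a_5 = 1: 488/63  (≤ bound)
a_6 = 2: 1433/185  (≤ bound)
a_7 = 1: 1921/248  (> 193, stop)

1433/185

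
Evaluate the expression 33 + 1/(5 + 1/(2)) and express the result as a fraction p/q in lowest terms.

365/11

Start with 2.
5 + 1/(2/1) = 5 + 1/2 = 11/2
33 + 1/(11/2) = 33 + 2/11 = 365/11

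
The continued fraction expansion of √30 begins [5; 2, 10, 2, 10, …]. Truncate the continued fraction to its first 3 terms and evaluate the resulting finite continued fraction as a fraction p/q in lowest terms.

115/21

Start with 10.
2 + 1/(10/1) = 2 + 1/10 = 21/10
5 + 1/(21/10) = 5 + 10/21 = 115/21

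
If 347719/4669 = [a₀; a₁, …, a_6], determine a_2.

9

Run the Euclidean algorithm, recording each quotient:
347719 = 74·4669 + 2213, so a_0 = 74
4669 = 2·2213 + 243, so a_1 = 2
2213 = 9·243 + 26, so a_2 = 9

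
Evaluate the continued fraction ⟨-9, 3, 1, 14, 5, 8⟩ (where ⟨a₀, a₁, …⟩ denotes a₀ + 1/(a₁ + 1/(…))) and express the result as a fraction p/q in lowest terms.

Build up convergents one term at a time:
a_0 = -9: -9/1
a_1 = 3: -26/3
a_2 = 1: -35/4
a_3 = 14: -516/59
a_4 = 5: -2615/299
a_5 = 8: -21436/2451

-21436/2451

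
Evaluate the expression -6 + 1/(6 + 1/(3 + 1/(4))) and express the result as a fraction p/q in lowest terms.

-479/82

Collapse the nested fraction from the inside out:
Start with 4.
3 + 1/(4/1) = 3 + 1/4 = 13/4
6 + 1/(13/4) = 6 + 4/13 = 82/13
-6 + 1/(82/13) = -6 + 13/82 = -479/82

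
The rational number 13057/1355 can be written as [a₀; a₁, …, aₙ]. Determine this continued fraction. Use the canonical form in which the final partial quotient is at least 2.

[9; 1, 1, 1, 2, 1, 40, 3]

13057 = 9·1355 + 862, so a_0 = 9
1355 = 1·862 + 493, so a_1 = 1
862 = 1·493 + 369, so a_2 = 1
493 = 1·369 + 124, so a_3 = 1
369 = 2·124 + 121, so a_4 = 2
124 = 1·121 + 3, so a_5 = 1
121 = 40·3 + 1, so a_6 = 40
3 = 3·1 + 0, so a_7 = 3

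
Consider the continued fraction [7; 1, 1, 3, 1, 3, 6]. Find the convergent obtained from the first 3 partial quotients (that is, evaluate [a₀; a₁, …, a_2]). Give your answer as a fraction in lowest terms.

15/2

Build up convergents one term at a time:
a_0 = 7: 7/1
a_1 = 1: 8/1
a_2 = 1: 15/2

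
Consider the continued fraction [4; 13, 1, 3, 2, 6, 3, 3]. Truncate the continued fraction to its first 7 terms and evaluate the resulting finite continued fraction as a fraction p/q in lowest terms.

a_0 = 4: 4/1
a_1 = 13: 53/13
a_2 = 1: 57/14
a_3 = 3: 224/55
a_4 = 2: 505/124
a_5 = 6: 3254/799
a_6 = 3: 10267/2521

10267/2521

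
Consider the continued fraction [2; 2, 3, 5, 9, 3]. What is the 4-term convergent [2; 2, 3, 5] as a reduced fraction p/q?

90/37

Work from the innermost term outward:
Start with 5.
3 + 1/(5/1) = 3 + 1/5 = 16/5
2 + 1/(16/5) = 2 + 5/16 = 37/16
2 + 1/(37/16) = 2 + 16/37 = 90/37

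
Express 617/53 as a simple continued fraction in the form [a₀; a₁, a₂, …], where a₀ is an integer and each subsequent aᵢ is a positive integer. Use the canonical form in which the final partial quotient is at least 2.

Apply division with remainder until the remainder is 0:
617 = 11·53 + 34, so a_0 = 11
53 = 1·34 + 19, so a_1 = 1
34 = 1·19 + 15, so a_2 = 1
19 = 1·15 + 4, so a_3 = 1
15 = 3·4 + 3, so a_4 = 3
4 = 1·3 + 1, so a_5 = 1
3 = 3·1 + 0, so a_6 = 3

[11; 1, 1, 1, 3, 1, 3]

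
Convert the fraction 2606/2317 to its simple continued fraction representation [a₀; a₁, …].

2606 = 1·2317 + 289, so a_0 = 1
2317 = 8·289 + 5, so a_1 = 8
289 = 57·5 + 4, so a_2 = 57
5 = 1·4 + 1, so a_3 = 1
4 = 4·1 + 0, so a_4 = 4

[1; 8, 57, 1, 4]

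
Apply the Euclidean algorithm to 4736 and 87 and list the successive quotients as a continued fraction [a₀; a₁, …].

Repeatedly divide and take the remainder:
4736 = 54·87 + 38, so a_0 = 54
87 = 2·38 + 11, so a_1 = 2
38 = 3·11 + 5, so a_2 = 3
11 = 2·5 + 1, so a_3 = 2
5 = 5·1 + 0, so a_4 = 5

[54; 2, 3, 2, 5]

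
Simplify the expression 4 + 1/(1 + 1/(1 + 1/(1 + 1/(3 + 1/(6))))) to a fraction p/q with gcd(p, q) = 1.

320/69

Work from the innermost term outward:
Start with 6.
3 + 1/(6/1) = 3 + 1/6 = 19/6
1 + 1/(19/6) = 1 + 6/19 = 25/19
1 + 1/(25/19) = 1 + 19/25 = 44/25
1 + 1/(44/25) = 1 + 25/44 = 69/44
4 + 1/(69/44) = 4 + 44/69 = 320/69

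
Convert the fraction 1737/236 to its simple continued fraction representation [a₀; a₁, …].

Run the Euclidean algorithm, recording each quotient:
⌊1737/236⌋ = 7, remainder 85
⌊236/85⌋ = 2, remainder 66
⌊85/66⌋ = 1, remainder 19
⌊66/19⌋ = 3, remainder 9
⌊19/9⌋ = 2, remainder 1
⌊9/1⌋ = 9, remainder 0

[7; 2, 1, 3, 2, 9]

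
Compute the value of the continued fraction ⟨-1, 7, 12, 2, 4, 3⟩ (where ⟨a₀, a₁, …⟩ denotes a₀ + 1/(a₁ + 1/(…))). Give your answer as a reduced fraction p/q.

-2195/2556

Collapse the nested fraction from the inside out:
Start with 3.
4 + 1/(3/1) = 4 + 1/3 = 13/3
2 + 1/(13/3) = 2 + 3/13 = 29/13
12 + 1/(29/13) = 12 + 13/29 = 361/29
7 + 1/(361/29) = 7 + 29/361 = 2556/361
-1 + 1/(2556/361) = -1 + 361/2556 = -2195/2556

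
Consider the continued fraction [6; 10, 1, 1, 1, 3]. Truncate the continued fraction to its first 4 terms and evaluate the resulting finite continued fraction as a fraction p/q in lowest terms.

Use the convergent recurrence hₖ = aₖ·hₖ₋₁ + hₖ₋₂ (and likewise for the denominators kₖ):
a_0 = 6: 6/1
a_1 = 10: 61/10
a_2 = 1: 67/11
a_3 = 1: 128/21

128/21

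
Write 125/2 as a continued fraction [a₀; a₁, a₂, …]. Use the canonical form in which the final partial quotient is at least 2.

[62; 2]

125 ÷ 2 → quotient 62, remainder 1
2 ÷ 1 → quotient 2, remainder 0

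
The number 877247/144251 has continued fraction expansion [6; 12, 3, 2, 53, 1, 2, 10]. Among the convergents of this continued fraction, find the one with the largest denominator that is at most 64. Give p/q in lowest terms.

List convergents until the denominator exceeds the bound:
a_0 = 6: 6/1  (≤ bound)
a_1 = 12: 73/12  (≤ bound)
a_2 = 3: 225/37  (≤ bound)
a_3 = 2: 523/86  (> 64, stop)

225/37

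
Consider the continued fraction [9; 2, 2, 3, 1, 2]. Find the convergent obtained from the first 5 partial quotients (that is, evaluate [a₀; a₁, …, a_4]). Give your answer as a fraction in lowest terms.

207/22

Work from the innermost term outward:
Start with 1.
3 + 1/(1/1) = 3 + 1/1 = 4/1
2 + 1/(4/1) = 2 + 1/4 = 9/4
2 + 1/(9/4) = 2 + 4/9 = 22/9
9 + 1/(22/9) = 9 + 9/22 = 207/22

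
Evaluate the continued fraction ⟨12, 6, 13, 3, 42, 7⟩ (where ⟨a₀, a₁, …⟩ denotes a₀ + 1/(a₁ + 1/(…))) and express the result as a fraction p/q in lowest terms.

a_0 = 12: 12/1
a_1 = 6: 73/6
a_2 = 13: 961/79
a_3 = 3: 2956/243
a_4 = 42: 125113/10285
a_5 = 7: 878747/72238

878747/72238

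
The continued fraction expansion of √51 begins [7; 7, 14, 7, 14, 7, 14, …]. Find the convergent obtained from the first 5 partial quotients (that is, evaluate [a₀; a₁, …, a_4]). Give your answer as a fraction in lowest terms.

70693/9899

Build up convergents one term at a time:
a_0 = 7: 7/1
a_1 = 7: 50/7
a_2 = 14: 707/99
a_3 = 7: 4999/700
a_4 = 14: 70693/9899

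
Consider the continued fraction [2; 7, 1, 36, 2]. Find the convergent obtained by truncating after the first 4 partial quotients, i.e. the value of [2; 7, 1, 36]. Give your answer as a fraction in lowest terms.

Compute successive convergents:
a_0 = 2: 2/1
a_1 = 7: 15/7
a_2 = 1: 17/8
a_3 = 36: 627/295

627/295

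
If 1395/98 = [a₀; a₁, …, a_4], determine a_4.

Repeatedly divide and take the remainder:
⌊1395/98⌋ = 14, remainder 23
⌊98/23⌋ = 4, remainder 6
⌊23/6⌋ = 3, remainder 5
⌊6/5⌋ = 1, remainder 1
⌊5/1⌋ = 5, remainder 0

5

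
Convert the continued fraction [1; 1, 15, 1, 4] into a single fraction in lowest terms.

163/84

a_0 = 1: 1/1
a_1 = 1: 2/1
a_2 = 15: 31/16
a_3 = 1: 33/17
a_4 = 4: 163/84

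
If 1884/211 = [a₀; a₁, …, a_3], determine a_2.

13

Repeatedly divide and take the remainder:
⌊1884/211⌋ = 8, remainder 196
⌊211/196⌋ = 1, remainder 15
⌊196/15⌋ = 13, remainder 1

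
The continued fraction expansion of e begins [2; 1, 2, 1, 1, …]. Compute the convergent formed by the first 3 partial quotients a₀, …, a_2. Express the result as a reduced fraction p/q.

Work from the innermost term outward:
Start with 2.
1 + 1/(2/1) = 1 + 1/2 = 3/2
2 + 1/(3/2) = 2 + 2/3 = 8/3

8/3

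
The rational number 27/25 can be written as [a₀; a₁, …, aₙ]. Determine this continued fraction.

[1; 12, 2]

27 = 1·25 + 2, so a_0 = 1
25 = 12·2 + 1, so a_1 = 12
2 = 2·1 + 0, so a_2 = 2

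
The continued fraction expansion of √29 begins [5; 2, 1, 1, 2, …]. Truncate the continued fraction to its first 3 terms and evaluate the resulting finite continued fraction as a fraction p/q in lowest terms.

16/3

Start with 1.
2 + 1/(1/1) = 2 + 1/1 = 3/1
5 + 1/(3/1) = 5 + 1/3 = 16/3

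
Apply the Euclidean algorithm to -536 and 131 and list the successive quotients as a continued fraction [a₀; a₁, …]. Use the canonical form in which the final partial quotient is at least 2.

[-5; 1, 9, 1, 11]

Repeatedly divide and take the remainder:
⌊-536/131⌋ = -5, remainder 119
⌊131/119⌋ = 1, remainder 12
⌊119/12⌋ = 9, remainder 11
⌊12/11⌋ = 1, remainder 1
⌊11/1⌋ = 11, remainder 0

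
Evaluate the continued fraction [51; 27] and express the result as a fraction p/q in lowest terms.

Start with 27.
51 + 1/(27/1) = 51 + 1/27 = 1378/27

1378/27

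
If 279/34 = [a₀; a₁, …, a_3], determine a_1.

4

279 = 8·34 + 7, so a_0 = 8
34 = 4·7 + 6, so a_1 = 4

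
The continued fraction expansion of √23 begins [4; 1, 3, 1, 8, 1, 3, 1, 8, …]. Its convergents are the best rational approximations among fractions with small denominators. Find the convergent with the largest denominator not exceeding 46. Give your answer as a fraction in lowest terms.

List convergents until the denominator exceeds the bound:
a_0 = 4: 4/1  (≤ bound)
a_1 = 1: 5/1  (≤ bound)
a_2 = 3: 19/4  (≤ bound)
a_3 = 1: 24/5  (≤ bound)
a_4 = 8: 211/44  (≤ bound)
a_5 = 1: 235/49  (> 46, stop)

211/44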